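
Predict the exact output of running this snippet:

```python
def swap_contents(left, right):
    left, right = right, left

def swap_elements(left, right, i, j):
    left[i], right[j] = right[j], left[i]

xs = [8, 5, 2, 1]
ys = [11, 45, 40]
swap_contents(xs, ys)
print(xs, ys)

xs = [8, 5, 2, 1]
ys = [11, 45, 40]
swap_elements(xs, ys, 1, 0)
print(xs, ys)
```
[8, 5, 2, 1] [11, 45, 40]
[8, 11, 2, 1] [5, 45, 40]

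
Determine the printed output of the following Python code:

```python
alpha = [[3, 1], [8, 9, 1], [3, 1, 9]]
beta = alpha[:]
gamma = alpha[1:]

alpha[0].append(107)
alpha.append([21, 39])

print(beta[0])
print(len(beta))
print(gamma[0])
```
[3, 1, 107]
3
[8, 9, 1]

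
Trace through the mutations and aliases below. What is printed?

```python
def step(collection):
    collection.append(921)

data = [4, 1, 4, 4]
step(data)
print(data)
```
[4, 1, 4, 4, 921]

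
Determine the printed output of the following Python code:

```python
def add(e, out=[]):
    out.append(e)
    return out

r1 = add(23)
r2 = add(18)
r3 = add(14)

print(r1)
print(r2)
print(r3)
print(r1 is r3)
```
[23, 18, 14]
[23, 18, 14]
[23, 18, 14]
True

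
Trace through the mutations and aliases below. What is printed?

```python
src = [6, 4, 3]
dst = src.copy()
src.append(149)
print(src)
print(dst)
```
[6, 4, 3, 149]
[6, 4, 3]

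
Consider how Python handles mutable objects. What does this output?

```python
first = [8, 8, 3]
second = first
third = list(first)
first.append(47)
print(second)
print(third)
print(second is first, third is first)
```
[8, 8, 3, 47]
[8, 8, 3]
True False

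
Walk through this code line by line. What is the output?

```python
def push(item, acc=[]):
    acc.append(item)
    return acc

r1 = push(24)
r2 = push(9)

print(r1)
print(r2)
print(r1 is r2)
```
[24, 9]
[24, 9]
True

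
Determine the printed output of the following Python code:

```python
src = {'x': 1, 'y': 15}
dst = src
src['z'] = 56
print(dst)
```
{'x': 1, 'y': 15, 'z': 56}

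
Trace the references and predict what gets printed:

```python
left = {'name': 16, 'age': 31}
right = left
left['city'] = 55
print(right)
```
{'name': 16, 'age': 31, 'city': 55}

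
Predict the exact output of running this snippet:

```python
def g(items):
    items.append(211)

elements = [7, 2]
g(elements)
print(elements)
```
[7, 2, 211]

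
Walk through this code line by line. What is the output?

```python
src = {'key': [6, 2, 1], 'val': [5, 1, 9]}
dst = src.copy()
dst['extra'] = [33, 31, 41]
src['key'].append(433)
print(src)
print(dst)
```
{'key': [6, 2, 1, 433], 'val': [5, 1, 9]}
{'key': [6, 2, 1, 433], 'val': [5, 1, 9], 'extra': [33, 31, 41]}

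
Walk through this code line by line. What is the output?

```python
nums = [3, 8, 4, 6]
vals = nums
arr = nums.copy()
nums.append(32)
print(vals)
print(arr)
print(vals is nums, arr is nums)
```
[3, 8, 4, 6, 32]
[3, 8, 4, 6]
True False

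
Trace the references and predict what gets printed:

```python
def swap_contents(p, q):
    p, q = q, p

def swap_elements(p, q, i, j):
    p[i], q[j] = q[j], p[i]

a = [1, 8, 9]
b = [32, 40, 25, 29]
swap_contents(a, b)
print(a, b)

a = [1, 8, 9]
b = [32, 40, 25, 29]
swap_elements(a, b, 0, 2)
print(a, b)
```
[1, 8, 9] [32, 40, 25, 29]
[25, 8, 9] [32, 40, 1, 29]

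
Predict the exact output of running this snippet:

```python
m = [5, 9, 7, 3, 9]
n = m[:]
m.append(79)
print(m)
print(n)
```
[5, 9, 7, 3, 9, 79]
[5, 9, 7, 3, 9]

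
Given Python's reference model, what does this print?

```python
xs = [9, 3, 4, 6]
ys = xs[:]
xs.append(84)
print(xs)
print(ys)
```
[9, 3, 4, 6, 84]
[9, 3, 4, 6]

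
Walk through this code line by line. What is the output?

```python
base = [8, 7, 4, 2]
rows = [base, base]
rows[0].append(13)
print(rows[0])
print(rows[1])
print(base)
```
[8, 7, 4, 2, 13]
[8, 7, 4, 2, 13]
[8, 7, 4, 2, 13]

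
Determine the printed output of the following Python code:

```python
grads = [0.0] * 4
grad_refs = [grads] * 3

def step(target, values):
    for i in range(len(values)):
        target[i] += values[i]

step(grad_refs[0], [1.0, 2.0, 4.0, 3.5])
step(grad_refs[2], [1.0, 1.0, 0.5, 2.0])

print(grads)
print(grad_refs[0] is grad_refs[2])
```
[2.0, 3.0, 4.5, 5.5]
True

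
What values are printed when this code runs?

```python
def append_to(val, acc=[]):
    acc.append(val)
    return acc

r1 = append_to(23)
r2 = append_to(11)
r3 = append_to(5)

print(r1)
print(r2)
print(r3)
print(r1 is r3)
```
[23, 11, 5]
[23, 11, 5]
[23, 11, 5]
True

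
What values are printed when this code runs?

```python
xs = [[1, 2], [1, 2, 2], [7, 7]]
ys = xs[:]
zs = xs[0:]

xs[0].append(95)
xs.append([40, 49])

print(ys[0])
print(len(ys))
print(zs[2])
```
[1, 2, 95]
3
[7, 7]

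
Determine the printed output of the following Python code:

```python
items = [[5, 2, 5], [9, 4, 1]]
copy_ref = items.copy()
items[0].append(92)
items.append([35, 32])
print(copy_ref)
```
[[5, 2, 5, 92], [9, 4, 1]]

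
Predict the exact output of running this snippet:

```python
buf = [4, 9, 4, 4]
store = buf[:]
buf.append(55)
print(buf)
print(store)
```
[4, 9, 4, 4, 55]
[4, 9, 4, 4]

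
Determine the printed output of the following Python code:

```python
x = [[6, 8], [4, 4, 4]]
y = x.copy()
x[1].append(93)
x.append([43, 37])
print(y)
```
[[6, 8], [4, 4, 4, 93]]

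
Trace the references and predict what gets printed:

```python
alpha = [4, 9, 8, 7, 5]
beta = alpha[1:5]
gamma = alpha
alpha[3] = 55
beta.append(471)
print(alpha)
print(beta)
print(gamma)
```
[4, 9, 8, 55, 5]
[9, 8, 7, 5, 471]
[4, 9, 8, 55, 5]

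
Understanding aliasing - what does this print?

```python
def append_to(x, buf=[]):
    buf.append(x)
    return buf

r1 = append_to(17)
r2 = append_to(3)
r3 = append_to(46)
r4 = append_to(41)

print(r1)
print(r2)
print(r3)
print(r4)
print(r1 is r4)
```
[17, 3, 46, 41]
[17, 3, 46, 41]
[17, 3, 46, 41]
[17, 3, 46, 41]
True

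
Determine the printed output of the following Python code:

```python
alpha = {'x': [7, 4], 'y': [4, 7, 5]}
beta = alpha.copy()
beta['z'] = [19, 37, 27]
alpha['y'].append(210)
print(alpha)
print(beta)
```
{'x': [7, 4], 'y': [4, 7, 5, 210]}
{'x': [7, 4], 'y': [4, 7, 5, 210], 'z': [19, 37, 27]}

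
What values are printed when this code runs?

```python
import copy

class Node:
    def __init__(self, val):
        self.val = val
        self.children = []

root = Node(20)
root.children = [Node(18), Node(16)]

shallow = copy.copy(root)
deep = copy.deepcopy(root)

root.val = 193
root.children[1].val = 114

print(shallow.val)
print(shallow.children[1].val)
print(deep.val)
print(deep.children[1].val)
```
20
114
20
16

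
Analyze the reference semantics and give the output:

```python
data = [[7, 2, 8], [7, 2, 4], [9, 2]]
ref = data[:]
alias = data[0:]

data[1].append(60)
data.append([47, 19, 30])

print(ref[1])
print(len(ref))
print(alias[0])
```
[7, 2, 4, 60]
3
[7, 2, 8]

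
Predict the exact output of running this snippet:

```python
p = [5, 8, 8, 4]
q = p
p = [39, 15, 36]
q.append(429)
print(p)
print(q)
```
[39, 15, 36]
[5, 8, 8, 4, 429]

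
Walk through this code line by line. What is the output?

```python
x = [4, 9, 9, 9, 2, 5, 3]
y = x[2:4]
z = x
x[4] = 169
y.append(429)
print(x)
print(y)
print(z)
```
[4, 9, 9, 9, 169, 5, 3]
[9, 9, 429]
[4, 9, 9, 9, 169, 5, 3]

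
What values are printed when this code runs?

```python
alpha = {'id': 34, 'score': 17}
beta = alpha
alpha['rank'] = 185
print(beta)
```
{'id': 34, 'score': 17, 'rank': 185}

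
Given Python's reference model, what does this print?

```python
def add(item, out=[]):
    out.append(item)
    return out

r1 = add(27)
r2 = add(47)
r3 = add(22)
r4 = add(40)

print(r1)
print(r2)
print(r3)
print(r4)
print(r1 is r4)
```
[27, 47, 22, 40]
[27, 47, 22, 40]
[27, 47, 22, 40]
[27, 47, 22, 40]
True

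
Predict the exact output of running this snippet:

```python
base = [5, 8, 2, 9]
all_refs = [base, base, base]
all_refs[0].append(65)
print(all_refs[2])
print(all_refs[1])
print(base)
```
[5, 8, 2, 9, 65]
[5, 8, 2, 9, 65]
[5, 8, 2, 9, 65]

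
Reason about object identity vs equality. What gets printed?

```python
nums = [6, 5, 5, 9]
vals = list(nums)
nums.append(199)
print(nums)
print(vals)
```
[6, 5, 5, 9, 199]
[6, 5, 5, 9]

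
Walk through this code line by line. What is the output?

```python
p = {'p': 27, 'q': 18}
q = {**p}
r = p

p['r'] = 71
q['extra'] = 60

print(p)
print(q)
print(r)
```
{'p': 27, 'q': 18, 'r': 71}
{'p': 27, 'q': 18, 'extra': 60}
{'p': 27, 'q': 18, 'r': 71}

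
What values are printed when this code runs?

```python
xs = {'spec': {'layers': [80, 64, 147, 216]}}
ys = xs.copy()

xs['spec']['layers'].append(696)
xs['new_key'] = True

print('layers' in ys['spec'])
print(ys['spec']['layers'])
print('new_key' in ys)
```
True
[80, 64, 147, 216, 696]
False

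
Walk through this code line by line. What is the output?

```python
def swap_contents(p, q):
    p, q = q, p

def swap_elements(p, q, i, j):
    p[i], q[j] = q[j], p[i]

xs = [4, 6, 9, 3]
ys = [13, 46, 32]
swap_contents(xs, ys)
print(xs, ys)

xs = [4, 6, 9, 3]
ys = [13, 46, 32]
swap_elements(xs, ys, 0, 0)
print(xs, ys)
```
[4, 6, 9, 3] [13, 46, 32]
[13, 6, 9, 3] [4, 46, 32]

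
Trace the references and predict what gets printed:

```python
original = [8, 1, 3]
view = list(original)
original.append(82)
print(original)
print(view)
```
[8, 1, 3, 82]
[8, 1, 3]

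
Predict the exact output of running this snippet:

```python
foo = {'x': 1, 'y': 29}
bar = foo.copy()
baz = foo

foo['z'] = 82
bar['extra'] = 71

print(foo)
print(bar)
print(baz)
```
{'x': 1, 'y': 29, 'z': 82}
{'x': 1, 'y': 29, 'extra': 71}
{'x': 1, 'y': 29, 'z': 82}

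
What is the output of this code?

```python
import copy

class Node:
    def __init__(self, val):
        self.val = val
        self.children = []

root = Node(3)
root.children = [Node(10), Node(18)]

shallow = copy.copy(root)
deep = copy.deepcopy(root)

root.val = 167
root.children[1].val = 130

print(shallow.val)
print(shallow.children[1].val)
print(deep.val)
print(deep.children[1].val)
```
3
130
3
18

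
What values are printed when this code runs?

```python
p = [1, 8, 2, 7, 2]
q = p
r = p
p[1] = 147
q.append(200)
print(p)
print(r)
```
[1, 147, 2, 7, 2, 200]
[1, 147, 2, 7, 2, 200]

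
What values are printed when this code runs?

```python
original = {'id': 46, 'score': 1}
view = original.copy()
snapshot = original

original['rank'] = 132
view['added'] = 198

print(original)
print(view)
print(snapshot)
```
{'id': 46, 'score': 1, 'rank': 132}
{'id': 46, 'score': 1, 'added': 198}
{'id': 46, 'score': 1, 'rank': 132}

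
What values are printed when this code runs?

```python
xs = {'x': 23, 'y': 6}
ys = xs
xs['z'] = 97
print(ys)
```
{'x': 23, 'y': 6, 'z': 97}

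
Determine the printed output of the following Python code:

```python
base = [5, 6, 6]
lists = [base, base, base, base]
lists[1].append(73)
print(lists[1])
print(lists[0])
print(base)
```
[5, 6, 6, 73]
[5, 6, 6, 73]
[5, 6, 6, 73]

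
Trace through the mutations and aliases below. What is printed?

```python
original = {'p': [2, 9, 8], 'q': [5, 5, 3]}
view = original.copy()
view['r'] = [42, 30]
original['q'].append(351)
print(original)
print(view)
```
{'p': [2, 9, 8], 'q': [5, 5, 3, 351]}
{'p': [2, 9, 8], 'q': [5, 5, 3, 351], 'r': [42, 30]}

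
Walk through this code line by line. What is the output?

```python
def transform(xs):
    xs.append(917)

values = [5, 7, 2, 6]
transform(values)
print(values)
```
[5, 7, 2, 6, 917]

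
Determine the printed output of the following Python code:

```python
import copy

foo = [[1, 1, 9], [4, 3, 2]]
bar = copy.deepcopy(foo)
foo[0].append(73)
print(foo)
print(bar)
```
[[1, 1, 9, 73], [4, 3, 2]]
[[1, 1, 9], [4, 3, 2]]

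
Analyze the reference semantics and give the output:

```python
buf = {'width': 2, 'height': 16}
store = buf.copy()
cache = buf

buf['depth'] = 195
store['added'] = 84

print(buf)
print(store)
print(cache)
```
{'width': 2, 'height': 16, 'depth': 195}
{'width': 2, 'height': 16, 'added': 84}
{'width': 2, 'height': 16, 'depth': 195}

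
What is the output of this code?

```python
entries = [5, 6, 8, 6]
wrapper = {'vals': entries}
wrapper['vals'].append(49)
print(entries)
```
[5, 6, 8, 6, 49]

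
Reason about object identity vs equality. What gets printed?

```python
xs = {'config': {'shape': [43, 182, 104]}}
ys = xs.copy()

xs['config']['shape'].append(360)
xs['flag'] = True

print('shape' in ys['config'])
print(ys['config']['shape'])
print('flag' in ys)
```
True
[43, 182, 104, 360]
False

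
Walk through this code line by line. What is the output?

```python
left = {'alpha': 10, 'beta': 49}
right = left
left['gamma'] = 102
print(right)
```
{'alpha': 10, 'beta': 49, 'gamma': 102}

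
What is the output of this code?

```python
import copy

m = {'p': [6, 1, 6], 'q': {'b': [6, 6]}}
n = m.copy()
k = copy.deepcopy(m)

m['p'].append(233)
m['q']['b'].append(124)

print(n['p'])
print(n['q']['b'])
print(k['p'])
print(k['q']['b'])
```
[6, 1, 6, 233]
[6, 6, 124]
[6, 1, 6]
[6, 6]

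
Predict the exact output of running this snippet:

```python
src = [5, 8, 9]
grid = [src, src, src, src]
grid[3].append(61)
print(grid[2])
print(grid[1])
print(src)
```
[5, 8, 9, 61]
[5, 8, 9, 61]
[5, 8, 9, 61]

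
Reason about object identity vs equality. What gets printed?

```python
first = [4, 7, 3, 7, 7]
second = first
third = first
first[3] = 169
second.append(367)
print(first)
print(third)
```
[4, 7, 3, 169, 7, 367]
[4, 7, 3, 169, 7, 367]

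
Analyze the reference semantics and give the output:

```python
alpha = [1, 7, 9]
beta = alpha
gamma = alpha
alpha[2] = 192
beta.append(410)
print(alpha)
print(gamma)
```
[1, 7, 192, 410]
[1, 7, 192, 410]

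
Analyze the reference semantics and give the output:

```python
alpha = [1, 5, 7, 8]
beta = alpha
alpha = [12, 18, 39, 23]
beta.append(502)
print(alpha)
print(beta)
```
[12, 18, 39, 23]
[1, 5, 7, 8, 502]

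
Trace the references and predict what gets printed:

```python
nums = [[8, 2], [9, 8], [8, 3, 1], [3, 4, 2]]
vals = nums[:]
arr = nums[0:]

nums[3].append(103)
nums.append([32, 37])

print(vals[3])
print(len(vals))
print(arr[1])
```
[3, 4, 2, 103]
4
[9, 8]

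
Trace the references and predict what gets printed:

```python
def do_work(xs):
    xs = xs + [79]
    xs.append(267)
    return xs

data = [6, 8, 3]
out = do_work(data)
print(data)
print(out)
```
[6, 8, 3]
[6, 8, 3, 79, 267]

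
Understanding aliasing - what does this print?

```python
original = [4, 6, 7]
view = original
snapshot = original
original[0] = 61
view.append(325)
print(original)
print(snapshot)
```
[61, 6, 7, 325]
[61, 6, 7, 325]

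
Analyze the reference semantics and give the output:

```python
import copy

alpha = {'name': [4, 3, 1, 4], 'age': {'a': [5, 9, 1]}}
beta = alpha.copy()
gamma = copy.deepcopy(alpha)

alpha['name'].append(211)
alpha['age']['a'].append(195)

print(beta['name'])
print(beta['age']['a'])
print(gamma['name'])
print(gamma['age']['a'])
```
[4, 3, 1, 4, 211]
[5, 9, 1, 195]
[4, 3, 1, 4]
[5, 9, 1]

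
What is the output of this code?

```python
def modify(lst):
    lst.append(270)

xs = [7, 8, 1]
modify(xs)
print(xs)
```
[7, 8, 1, 270]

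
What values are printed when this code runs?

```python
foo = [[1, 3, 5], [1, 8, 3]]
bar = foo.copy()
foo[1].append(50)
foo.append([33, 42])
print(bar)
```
[[1, 3, 5], [1, 8, 3, 50]]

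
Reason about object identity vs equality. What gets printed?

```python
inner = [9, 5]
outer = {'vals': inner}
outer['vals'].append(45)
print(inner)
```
[9, 5, 45]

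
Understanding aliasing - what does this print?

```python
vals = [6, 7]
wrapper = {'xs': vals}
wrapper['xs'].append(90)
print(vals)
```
[6, 7, 90]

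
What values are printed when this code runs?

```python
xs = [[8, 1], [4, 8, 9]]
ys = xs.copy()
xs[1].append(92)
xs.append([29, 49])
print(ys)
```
[[8, 1], [4, 8, 9, 92]]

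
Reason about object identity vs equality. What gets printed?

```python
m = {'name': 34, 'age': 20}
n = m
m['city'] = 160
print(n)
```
{'name': 34, 'age': 20, 'city': 160}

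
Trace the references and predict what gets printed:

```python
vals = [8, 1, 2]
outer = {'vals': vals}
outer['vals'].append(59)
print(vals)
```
[8, 1, 2, 59]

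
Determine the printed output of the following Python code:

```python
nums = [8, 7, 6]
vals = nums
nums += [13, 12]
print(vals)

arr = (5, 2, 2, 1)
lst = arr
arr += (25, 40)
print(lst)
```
[8, 7, 6, 13, 12]
(5, 2, 2, 1)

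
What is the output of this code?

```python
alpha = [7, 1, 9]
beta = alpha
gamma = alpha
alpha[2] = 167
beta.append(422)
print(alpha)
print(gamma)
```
[7, 1, 167, 422]
[7, 1, 167, 422]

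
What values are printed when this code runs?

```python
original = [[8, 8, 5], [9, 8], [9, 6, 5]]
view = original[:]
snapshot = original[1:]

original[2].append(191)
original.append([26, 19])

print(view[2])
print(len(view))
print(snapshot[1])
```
[9, 6, 5, 191]
3
[9, 6, 5, 191]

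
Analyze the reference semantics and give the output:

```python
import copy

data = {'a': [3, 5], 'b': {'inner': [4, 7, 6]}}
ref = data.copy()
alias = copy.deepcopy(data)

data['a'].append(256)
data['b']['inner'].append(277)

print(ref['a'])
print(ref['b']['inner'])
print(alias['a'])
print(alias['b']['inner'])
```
[3, 5, 256]
[4, 7, 6, 277]
[3, 5]
[4, 7, 6]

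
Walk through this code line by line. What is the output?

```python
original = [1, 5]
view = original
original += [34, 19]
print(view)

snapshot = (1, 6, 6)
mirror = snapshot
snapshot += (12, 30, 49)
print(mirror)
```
[1, 5, 34, 19]
(1, 6, 6)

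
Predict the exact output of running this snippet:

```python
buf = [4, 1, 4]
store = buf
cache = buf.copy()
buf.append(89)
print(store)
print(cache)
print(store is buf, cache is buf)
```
[4, 1, 4, 89]
[4, 1, 4]
True False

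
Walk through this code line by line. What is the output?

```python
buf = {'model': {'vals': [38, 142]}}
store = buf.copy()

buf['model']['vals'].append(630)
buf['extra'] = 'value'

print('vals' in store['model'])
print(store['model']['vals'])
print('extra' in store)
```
True
[38, 142, 630]
False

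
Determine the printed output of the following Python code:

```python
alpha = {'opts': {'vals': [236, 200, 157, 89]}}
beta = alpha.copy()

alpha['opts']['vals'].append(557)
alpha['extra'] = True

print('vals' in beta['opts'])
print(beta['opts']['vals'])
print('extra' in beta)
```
True
[236, 200, 157, 89, 557]
False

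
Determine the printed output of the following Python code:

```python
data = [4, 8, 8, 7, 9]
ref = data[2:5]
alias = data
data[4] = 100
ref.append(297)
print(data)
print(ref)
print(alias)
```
[4, 8, 8, 7, 100]
[8, 7, 9, 297]
[4, 8, 8, 7, 100]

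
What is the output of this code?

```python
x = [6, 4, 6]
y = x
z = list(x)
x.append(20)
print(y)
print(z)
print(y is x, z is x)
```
[6, 4, 6, 20]
[6, 4, 6]
True False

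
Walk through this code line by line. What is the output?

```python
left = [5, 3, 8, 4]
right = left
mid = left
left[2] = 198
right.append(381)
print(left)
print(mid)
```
[5, 3, 198, 4, 381]
[5, 3, 198, 4, 381]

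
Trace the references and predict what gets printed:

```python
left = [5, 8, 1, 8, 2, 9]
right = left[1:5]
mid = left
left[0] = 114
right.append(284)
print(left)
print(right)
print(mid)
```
[114, 8, 1, 8, 2, 9]
[8, 1, 8, 2, 284]
[114, 8, 1, 8, 2, 9]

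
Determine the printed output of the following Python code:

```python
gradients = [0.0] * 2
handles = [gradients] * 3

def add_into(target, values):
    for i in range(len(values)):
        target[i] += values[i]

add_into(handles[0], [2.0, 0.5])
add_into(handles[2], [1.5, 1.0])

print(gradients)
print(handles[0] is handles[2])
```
[3.5, 1.5]
True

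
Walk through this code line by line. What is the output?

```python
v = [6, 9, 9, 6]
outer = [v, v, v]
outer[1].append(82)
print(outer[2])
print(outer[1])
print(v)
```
[6, 9, 9, 6, 82]
[6, 9, 9, 6, 82]
[6, 9, 9, 6, 82]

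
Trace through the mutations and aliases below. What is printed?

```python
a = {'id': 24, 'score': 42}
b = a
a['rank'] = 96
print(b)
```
{'id': 24, 'score': 42, 'rank': 96}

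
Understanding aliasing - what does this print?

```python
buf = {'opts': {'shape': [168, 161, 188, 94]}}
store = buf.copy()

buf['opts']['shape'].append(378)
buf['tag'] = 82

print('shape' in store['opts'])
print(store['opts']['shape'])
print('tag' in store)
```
True
[168, 161, 188, 94, 378]
False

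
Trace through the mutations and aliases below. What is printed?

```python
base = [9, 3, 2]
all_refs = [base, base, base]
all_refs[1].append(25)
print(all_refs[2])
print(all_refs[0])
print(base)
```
[9, 3, 2, 25]
[9, 3, 2, 25]
[9, 3, 2, 25]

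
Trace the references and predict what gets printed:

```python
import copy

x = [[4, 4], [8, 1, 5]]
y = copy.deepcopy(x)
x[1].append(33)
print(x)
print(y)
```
[[4, 4], [8, 1, 5, 33]]
[[4, 4], [8, 1, 5]]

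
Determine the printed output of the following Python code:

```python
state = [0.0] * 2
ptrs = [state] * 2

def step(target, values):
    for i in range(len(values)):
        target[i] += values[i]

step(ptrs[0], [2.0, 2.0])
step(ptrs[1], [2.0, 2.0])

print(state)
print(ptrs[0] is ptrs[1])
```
[4.0, 4.0]
True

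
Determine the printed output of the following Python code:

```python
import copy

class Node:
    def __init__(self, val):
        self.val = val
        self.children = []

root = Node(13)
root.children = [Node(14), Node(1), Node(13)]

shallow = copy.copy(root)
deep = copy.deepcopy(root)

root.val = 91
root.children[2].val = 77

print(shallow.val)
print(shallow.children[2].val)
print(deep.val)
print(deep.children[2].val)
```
13
77
13
13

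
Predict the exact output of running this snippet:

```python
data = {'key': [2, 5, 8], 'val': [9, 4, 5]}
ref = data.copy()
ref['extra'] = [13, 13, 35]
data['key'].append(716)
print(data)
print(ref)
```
{'key': [2, 5, 8, 716], 'val': [9, 4, 5]}
{'key': [2, 5, 8, 716], 'val': [9, 4, 5], 'extra': [13, 13, 35]}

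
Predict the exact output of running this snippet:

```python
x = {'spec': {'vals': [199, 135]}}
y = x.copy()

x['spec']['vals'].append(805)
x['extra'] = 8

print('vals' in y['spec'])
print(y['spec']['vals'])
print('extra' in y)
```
True
[199, 135, 805]
False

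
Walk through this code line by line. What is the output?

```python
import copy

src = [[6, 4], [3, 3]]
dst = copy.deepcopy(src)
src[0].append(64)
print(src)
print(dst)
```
[[6, 4, 64], [3, 3]]
[[6, 4], [3, 3]]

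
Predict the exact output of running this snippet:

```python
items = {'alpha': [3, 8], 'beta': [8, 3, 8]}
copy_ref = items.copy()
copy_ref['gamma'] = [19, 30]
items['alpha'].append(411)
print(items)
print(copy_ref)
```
{'alpha': [3, 8, 411], 'beta': [8, 3, 8]}
{'alpha': [3, 8, 411], 'beta': [8, 3, 8], 'gamma': [19, 30]}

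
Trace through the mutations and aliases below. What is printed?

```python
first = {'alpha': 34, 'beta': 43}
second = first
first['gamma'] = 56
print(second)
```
{'alpha': 34, 'beta': 43, 'gamma': 56}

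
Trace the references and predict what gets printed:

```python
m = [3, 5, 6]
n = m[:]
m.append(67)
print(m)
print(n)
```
[3, 5, 6, 67]
[3, 5, 6]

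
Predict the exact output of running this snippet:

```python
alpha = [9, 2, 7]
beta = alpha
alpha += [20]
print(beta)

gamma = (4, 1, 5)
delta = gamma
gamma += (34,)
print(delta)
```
[9, 2, 7, 20]
(4, 1, 5)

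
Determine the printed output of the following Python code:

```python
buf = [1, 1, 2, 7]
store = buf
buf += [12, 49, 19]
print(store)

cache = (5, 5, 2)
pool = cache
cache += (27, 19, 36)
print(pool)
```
[1, 1, 2, 7, 12, 49, 19]
(5, 5, 2)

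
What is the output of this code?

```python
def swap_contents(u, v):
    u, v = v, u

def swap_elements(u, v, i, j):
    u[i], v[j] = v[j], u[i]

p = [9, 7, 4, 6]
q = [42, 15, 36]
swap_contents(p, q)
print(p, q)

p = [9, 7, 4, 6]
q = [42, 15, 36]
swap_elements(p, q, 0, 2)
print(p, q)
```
[9, 7, 4, 6] [42, 15, 36]
[36, 7, 4, 6] [42, 15, 9]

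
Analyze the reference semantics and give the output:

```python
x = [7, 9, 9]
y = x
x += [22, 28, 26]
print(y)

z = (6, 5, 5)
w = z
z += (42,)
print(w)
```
[7, 9, 9, 22, 28, 26]
(6, 5, 5)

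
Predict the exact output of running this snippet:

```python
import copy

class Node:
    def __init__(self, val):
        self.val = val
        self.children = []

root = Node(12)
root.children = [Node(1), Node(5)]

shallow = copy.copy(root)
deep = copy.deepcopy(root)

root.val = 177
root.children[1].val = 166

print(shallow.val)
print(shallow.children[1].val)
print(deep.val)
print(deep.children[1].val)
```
12
166
12
5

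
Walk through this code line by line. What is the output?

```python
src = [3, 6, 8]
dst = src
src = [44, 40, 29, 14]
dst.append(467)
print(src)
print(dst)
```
[44, 40, 29, 14]
[3, 6, 8, 467]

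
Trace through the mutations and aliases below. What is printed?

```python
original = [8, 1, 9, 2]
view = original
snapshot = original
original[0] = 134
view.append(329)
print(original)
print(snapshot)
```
[134, 1, 9, 2, 329]
[134, 1, 9, 2, 329]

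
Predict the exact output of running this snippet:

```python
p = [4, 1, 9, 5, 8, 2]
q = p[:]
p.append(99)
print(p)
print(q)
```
[4, 1, 9, 5, 8, 2, 99]
[4, 1, 9, 5, 8, 2]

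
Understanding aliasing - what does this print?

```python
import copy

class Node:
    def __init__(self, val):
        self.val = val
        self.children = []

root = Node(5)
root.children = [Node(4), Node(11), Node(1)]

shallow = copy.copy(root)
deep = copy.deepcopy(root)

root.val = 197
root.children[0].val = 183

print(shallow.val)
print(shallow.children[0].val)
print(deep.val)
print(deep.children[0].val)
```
5
183
5
4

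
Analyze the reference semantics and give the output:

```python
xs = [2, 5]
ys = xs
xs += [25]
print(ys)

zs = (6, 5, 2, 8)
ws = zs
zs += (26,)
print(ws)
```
[2, 5, 25]
(6, 5, 2, 8)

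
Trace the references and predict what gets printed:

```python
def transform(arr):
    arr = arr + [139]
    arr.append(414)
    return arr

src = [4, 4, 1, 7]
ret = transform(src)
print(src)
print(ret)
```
[4, 4, 1, 7]
[4, 4, 1, 7, 139, 414]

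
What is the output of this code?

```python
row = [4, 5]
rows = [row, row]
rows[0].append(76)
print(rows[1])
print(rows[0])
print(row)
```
[4, 5, 76]
[4, 5, 76]
[4, 5, 76]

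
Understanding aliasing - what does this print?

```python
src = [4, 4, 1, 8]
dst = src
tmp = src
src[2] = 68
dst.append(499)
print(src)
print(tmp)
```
[4, 4, 68, 8, 499]
[4, 4, 68, 8, 499]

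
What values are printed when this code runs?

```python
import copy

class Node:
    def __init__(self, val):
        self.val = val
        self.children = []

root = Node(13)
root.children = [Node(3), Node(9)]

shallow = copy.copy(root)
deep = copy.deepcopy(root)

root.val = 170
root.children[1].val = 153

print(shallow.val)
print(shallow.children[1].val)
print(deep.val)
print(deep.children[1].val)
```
13
153
13
9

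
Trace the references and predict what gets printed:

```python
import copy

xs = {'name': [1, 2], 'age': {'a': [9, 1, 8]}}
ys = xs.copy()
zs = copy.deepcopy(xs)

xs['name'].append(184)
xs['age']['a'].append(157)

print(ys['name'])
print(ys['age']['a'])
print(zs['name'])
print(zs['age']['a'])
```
[1, 2, 184]
[9, 1, 8, 157]
[1, 2]
[9, 1, 8]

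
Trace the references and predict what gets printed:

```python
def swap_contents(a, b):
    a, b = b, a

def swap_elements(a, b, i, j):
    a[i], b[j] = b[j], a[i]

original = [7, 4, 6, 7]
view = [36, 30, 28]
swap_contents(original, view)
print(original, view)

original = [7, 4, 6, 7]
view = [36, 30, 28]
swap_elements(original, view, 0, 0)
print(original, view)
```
[7, 4, 6, 7] [36, 30, 28]
[36, 4, 6, 7] [7, 30, 28]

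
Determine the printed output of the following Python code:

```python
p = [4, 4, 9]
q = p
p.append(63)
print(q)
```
[4, 4, 9, 63]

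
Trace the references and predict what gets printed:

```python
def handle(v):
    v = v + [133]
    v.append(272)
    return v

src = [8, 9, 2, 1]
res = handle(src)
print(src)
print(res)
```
[8, 9, 2, 1]
[8, 9, 2, 1, 133, 272]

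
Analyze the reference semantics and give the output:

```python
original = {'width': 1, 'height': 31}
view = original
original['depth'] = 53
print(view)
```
{'width': 1, 'height': 31, 'depth': 53}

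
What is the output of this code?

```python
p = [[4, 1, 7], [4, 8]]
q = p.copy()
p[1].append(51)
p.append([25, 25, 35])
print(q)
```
[[4, 1, 7], [4, 8, 51]]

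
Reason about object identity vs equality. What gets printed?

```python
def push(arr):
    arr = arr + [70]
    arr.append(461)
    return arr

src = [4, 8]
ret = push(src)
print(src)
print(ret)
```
[4, 8]
[4, 8, 70, 461]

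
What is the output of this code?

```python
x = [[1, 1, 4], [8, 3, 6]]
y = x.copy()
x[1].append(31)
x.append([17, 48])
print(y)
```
[[1, 1, 4], [8, 3, 6, 31]]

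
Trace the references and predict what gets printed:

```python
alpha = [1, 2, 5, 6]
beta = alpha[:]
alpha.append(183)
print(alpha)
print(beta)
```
[1, 2, 5, 6, 183]
[1, 2, 5, 6]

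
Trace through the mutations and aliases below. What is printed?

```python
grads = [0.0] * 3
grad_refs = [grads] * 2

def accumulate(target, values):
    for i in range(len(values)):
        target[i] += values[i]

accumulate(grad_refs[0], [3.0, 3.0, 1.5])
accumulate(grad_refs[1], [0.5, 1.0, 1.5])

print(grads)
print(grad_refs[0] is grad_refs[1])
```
[3.5, 4.0, 3.0]
True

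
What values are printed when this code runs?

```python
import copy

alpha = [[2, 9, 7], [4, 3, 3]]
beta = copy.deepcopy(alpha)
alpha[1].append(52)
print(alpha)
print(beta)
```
[[2, 9, 7], [4, 3, 3, 52]]
[[2, 9, 7], [4, 3, 3]]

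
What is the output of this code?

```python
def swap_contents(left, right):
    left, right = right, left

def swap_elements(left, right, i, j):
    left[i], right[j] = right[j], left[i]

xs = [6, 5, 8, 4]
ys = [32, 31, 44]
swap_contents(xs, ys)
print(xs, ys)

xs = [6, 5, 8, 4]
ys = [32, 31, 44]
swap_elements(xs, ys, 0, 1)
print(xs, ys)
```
[6, 5, 8, 4] [32, 31, 44]
[31, 5, 8, 4] [32, 6, 44]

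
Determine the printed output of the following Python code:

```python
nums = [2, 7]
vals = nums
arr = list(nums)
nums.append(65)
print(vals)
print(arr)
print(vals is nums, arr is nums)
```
[2, 7, 65]
[2, 7]
True False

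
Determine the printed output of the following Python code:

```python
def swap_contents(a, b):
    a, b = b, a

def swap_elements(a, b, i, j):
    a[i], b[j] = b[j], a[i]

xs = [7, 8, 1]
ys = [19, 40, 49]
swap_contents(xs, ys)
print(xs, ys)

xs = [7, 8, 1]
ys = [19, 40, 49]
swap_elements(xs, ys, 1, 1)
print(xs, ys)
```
[7, 8, 1] [19, 40, 49]
[7, 40, 1] [19, 8, 49]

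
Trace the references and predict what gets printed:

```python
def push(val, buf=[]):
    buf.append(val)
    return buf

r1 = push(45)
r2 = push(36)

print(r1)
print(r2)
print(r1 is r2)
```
[45, 36]
[45, 36]
True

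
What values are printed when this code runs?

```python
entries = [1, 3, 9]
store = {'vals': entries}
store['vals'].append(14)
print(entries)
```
[1, 3, 9, 14]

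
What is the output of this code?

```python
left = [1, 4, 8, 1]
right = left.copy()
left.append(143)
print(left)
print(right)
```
[1, 4, 8, 1, 143]
[1, 4, 8, 1]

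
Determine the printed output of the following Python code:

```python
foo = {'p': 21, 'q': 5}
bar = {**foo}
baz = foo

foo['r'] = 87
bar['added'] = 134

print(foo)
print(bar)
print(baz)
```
{'p': 21, 'q': 5, 'r': 87}
{'p': 21, 'q': 5, 'added': 134}
{'p': 21, 'q': 5, 'r': 87}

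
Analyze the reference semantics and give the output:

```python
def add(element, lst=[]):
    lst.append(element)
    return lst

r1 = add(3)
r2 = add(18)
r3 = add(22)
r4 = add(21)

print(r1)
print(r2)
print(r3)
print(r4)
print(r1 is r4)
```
[3, 18, 22, 21]
[3, 18, 22, 21]
[3, 18, 22, 21]
[3, 18, 22, 21]
True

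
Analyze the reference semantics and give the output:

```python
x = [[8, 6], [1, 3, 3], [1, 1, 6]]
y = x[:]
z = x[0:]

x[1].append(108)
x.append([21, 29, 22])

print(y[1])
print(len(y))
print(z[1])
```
[1, 3, 3, 108]
3
[1, 3, 3, 108]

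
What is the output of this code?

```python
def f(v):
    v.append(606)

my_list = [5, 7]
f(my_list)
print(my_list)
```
[5, 7, 606]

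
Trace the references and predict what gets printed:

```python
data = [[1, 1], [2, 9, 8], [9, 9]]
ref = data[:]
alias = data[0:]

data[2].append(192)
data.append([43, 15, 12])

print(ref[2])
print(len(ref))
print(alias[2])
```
[9, 9, 192]
3
[9, 9, 192]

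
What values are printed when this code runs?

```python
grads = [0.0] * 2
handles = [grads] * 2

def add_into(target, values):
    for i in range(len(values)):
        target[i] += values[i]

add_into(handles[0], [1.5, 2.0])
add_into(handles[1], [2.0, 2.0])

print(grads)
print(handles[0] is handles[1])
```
[3.5, 4.0]
True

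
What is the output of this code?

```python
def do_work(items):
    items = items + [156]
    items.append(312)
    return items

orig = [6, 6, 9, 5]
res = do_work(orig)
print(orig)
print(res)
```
[6, 6, 9, 5]
[6, 6, 9, 5, 156, 312]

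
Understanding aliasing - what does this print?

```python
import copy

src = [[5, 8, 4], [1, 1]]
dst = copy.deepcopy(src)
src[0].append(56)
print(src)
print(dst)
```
[[5, 8, 4, 56], [1, 1]]
[[5, 8, 4], [1, 1]]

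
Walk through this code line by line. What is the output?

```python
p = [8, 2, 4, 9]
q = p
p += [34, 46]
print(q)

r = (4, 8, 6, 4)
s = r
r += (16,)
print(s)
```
[8, 2, 4, 9, 34, 46]
(4, 8, 6, 4)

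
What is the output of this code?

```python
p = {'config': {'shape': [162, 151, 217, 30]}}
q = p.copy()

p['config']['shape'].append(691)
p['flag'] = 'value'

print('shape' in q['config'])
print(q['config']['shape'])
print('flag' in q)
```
True
[162, 151, 217, 30, 691]
False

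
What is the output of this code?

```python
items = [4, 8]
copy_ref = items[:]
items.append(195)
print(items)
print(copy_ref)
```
[4, 8, 195]
[4, 8]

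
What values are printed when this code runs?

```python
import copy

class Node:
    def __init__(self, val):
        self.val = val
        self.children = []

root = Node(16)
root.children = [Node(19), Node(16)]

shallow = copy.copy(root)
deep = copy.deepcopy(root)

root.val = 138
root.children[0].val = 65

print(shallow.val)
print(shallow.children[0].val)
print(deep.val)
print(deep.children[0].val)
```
16
65
16
19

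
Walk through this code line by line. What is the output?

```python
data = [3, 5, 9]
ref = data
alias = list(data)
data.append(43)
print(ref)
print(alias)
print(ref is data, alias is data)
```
[3, 5, 9, 43]
[3, 5, 9]
True False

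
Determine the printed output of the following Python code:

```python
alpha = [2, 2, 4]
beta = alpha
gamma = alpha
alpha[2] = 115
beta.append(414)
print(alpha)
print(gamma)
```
[2, 2, 115, 414]
[2, 2, 115, 414]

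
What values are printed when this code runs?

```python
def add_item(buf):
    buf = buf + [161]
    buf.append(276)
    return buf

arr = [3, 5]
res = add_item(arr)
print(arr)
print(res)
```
[3, 5]
[3, 5, 161, 276]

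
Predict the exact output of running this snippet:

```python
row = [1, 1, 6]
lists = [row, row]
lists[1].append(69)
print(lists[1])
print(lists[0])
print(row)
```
[1, 1, 6, 69]
[1, 1, 6, 69]
[1, 1, 6, 69]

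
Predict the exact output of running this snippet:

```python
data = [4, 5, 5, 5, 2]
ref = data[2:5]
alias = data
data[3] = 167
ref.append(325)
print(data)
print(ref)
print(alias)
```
[4, 5, 5, 167, 2]
[5, 5, 2, 325]
[4, 5, 5, 167, 2]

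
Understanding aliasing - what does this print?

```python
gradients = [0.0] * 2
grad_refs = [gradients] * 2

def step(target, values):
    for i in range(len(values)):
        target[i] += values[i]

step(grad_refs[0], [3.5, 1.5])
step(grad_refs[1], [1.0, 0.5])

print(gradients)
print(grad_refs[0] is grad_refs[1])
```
[4.5, 2.0]
True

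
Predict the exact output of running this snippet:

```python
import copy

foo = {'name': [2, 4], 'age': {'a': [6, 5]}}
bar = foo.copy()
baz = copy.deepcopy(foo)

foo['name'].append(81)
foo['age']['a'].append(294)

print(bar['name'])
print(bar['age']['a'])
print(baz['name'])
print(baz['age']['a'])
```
[2, 4, 81]
[6, 5, 294]
[2, 4]
[6, 5]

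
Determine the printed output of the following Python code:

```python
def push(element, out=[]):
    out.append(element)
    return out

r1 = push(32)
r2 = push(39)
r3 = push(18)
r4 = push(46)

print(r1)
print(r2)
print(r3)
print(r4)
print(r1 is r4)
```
[32, 39, 18, 46]
[32, 39, 18, 46]
[32, 39, 18, 46]
[32, 39, 18, 46]
True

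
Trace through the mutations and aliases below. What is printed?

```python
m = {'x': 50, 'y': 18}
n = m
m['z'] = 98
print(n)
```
{'x': 50, 'y': 18, 'z': 98}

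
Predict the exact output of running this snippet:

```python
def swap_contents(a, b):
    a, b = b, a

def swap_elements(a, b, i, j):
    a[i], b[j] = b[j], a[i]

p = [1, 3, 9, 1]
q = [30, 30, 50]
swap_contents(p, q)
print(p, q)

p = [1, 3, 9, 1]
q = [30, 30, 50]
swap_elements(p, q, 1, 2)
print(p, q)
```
[1, 3, 9, 1] [30, 30, 50]
[1, 50, 9, 1] [30, 30, 3]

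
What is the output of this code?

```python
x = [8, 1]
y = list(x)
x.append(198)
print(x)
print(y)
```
[8, 1, 198]
[8, 1]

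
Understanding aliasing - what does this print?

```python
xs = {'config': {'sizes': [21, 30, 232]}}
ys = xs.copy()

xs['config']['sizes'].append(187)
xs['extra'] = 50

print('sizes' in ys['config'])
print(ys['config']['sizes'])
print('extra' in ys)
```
True
[21, 30, 232, 187]
False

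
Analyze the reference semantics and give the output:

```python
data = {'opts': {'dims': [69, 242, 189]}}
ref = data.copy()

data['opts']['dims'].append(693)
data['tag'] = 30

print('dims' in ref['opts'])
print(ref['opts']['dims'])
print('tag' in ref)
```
True
[69, 242, 189, 693]
False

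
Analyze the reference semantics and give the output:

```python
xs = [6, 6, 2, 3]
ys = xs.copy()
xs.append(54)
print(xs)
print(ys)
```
[6, 6, 2, 3, 54]
[6, 6, 2, 3]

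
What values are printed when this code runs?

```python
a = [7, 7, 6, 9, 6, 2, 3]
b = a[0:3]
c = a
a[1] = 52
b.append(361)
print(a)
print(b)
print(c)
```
[7, 52, 6, 9, 6, 2, 3]
[7, 7, 6, 361]
[7, 52, 6, 9, 6, 2, 3]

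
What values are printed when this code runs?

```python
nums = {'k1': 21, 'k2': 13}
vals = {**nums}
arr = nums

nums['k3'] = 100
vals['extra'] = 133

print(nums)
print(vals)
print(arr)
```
{'k1': 21, 'k2': 13, 'k3': 100}
{'k1': 21, 'k2': 13, 'extra': 133}
{'k1': 21, 'k2': 13, 'k3': 100}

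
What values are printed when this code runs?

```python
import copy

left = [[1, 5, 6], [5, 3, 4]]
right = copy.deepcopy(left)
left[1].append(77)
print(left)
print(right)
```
[[1, 5, 6], [5, 3, 4, 77]]
[[1, 5, 6], [5, 3, 4]]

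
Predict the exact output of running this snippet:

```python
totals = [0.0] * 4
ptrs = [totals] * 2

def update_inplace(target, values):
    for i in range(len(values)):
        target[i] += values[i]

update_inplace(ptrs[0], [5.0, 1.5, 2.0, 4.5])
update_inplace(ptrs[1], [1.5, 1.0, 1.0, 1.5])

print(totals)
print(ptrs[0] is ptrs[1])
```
[6.5, 2.5, 3.0, 6.0]
True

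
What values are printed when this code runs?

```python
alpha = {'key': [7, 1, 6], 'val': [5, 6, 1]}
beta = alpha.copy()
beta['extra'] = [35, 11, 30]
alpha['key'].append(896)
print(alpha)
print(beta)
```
{'key': [7, 1, 6, 896], 'val': [5, 6, 1]}
{'key': [7, 1, 6, 896], 'val': [5, 6, 1], 'extra': [35, 11, 30]}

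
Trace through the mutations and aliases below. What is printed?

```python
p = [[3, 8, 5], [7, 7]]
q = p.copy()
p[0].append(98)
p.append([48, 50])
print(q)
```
[[3, 8, 5, 98], [7, 7]]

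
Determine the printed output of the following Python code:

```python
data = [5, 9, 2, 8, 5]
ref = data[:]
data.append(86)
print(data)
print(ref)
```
[5, 9, 2, 8, 5, 86]
[5, 9, 2, 8, 5]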